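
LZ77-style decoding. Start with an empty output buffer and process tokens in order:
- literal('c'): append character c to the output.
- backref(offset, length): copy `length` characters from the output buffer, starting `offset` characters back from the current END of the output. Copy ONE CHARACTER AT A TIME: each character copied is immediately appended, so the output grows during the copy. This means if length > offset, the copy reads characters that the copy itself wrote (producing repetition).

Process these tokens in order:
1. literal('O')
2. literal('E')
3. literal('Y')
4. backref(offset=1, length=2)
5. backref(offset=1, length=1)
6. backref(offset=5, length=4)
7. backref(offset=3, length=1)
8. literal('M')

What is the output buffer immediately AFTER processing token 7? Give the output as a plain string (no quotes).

Answer: OEYYYYEYYYY

Derivation:
Token 1: literal('O'). Output: "O"
Token 2: literal('E'). Output: "OE"
Token 3: literal('Y'). Output: "OEY"
Token 4: backref(off=1, len=2) (overlapping!). Copied 'YY' from pos 2. Output: "OEYYY"
Token 5: backref(off=1, len=1). Copied 'Y' from pos 4. Output: "OEYYYY"
Token 6: backref(off=5, len=4). Copied 'EYYY' from pos 1. Output: "OEYYYYEYYY"
Token 7: backref(off=3, len=1). Copied 'Y' from pos 7. Output: "OEYYYYEYYYY"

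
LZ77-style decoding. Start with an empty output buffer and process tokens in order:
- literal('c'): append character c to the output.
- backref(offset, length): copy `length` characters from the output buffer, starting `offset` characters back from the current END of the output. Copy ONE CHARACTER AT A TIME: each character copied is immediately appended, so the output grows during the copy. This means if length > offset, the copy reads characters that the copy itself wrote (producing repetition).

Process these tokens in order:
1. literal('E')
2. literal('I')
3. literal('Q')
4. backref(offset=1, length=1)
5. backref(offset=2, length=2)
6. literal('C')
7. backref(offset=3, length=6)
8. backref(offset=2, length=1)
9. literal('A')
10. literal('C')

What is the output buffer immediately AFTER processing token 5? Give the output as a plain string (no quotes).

Answer: EIQQQQ

Derivation:
Token 1: literal('E'). Output: "E"
Token 2: literal('I'). Output: "EI"
Token 3: literal('Q'). Output: "EIQ"
Token 4: backref(off=1, len=1). Copied 'Q' from pos 2. Output: "EIQQ"
Token 5: backref(off=2, len=2). Copied 'QQ' from pos 2. Output: "EIQQQQ"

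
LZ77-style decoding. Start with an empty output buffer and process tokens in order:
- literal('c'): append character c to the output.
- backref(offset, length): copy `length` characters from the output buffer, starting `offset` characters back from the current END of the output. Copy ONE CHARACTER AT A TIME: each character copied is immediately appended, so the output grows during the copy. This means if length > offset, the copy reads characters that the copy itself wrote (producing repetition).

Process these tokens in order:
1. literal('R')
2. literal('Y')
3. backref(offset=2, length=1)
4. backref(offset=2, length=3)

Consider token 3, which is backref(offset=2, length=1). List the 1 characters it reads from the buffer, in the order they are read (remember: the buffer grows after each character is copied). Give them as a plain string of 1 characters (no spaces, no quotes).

Answer: R

Derivation:
Token 1: literal('R'). Output: "R"
Token 2: literal('Y'). Output: "RY"
Token 3: backref(off=2, len=1). Buffer before: "RY" (len 2)
  byte 1: read out[0]='R', append. Buffer now: "RYR"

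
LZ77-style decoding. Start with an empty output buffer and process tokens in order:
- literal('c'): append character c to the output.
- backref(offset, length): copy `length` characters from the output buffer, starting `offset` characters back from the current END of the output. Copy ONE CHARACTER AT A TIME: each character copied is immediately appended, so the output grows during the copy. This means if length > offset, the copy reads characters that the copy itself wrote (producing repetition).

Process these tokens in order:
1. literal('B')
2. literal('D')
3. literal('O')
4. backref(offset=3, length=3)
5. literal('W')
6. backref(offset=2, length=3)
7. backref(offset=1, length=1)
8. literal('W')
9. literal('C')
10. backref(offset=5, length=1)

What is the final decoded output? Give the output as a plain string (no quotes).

Answer: BDOBDOWOWOOWCW

Derivation:
Token 1: literal('B'). Output: "B"
Token 2: literal('D'). Output: "BD"
Token 3: literal('O'). Output: "BDO"
Token 4: backref(off=3, len=3). Copied 'BDO' from pos 0. Output: "BDOBDO"
Token 5: literal('W'). Output: "BDOBDOW"
Token 6: backref(off=2, len=3) (overlapping!). Copied 'OWO' from pos 5. Output: "BDOBDOWOWO"
Token 7: backref(off=1, len=1). Copied 'O' from pos 9. Output: "BDOBDOWOWOO"
Token 8: literal('W'). Output: "BDOBDOWOWOOW"
Token 9: literal('C'). Output: "BDOBDOWOWOOWC"
Token 10: backref(off=5, len=1). Copied 'W' from pos 8. Output: "BDOBDOWOWOOWCW"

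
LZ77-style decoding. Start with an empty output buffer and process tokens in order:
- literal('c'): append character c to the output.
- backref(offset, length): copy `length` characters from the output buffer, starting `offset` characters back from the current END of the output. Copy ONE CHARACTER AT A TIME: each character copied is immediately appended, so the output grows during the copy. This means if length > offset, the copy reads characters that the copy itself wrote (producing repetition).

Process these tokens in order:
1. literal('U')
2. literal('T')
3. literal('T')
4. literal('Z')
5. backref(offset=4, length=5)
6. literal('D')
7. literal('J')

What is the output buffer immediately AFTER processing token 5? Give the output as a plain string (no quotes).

Answer: UTTZUTTZU

Derivation:
Token 1: literal('U'). Output: "U"
Token 2: literal('T'). Output: "UT"
Token 3: literal('T'). Output: "UTT"
Token 4: literal('Z'). Output: "UTTZ"
Token 5: backref(off=4, len=5) (overlapping!). Copied 'UTTZU' from pos 0. Output: "UTTZUTTZU"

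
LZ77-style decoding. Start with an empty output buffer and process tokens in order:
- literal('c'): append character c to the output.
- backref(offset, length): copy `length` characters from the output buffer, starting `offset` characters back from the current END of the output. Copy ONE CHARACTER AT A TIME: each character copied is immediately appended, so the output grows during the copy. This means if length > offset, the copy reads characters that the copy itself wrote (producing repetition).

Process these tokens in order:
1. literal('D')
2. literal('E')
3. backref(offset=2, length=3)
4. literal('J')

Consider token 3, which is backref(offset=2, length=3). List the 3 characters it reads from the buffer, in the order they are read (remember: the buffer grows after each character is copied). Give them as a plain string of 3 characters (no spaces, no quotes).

Answer: DED

Derivation:
Token 1: literal('D'). Output: "D"
Token 2: literal('E'). Output: "DE"
Token 3: backref(off=2, len=3). Buffer before: "DE" (len 2)
  byte 1: read out[0]='D', append. Buffer now: "DED"
  byte 2: read out[1]='E', append. Buffer now: "DEDE"
  byte 3: read out[2]='D', append. Buffer now: "DEDED"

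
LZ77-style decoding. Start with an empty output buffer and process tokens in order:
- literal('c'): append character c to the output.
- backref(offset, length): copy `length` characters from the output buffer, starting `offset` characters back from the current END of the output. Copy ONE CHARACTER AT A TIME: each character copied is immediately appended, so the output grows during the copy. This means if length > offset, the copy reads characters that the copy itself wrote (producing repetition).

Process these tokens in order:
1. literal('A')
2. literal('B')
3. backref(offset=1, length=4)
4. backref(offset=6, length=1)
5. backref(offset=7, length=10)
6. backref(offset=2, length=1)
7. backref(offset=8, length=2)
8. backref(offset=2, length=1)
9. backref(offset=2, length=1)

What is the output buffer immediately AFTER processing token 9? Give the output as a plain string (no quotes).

Answer: ABBBBBAABBBBBAABBBBBBB

Derivation:
Token 1: literal('A'). Output: "A"
Token 2: literal('B'). Output: "AB"
Token 3: backref(off=1, len=4) (overlapping!). Copied 'BBBB' from pos 1. Output: "ABBBBB"
Token 4: backref(off=6, len=1). Copied 'A' from pos 0. Output: "ABBBBBA"
Token 5: backref(off=7, len=10) (overlapping!). Copied 'ABBBBBAABB' from pos 0. Output: "ABBBBBAABBBBBAABB"
Token 6: backref(off=2, len=1). Copied 'B' from pos 15. Output: "ABBBBBAABBBBBAABBB"
Token 7: backref(off=8, len=2). Copied 'BB' from pos 10. Output: "ABBBBBAABBBBBAABBBBB"
Token 8: backref(off=2, len=1). Copied 'B' from pos 18. Output: "ABBBBBAABBBBBAABBBBBB"
Token 9: backref(off=2, len=1). Copied 'B' from pos 19. Output: "ABBBBBAABBBBBAABBBBBBB"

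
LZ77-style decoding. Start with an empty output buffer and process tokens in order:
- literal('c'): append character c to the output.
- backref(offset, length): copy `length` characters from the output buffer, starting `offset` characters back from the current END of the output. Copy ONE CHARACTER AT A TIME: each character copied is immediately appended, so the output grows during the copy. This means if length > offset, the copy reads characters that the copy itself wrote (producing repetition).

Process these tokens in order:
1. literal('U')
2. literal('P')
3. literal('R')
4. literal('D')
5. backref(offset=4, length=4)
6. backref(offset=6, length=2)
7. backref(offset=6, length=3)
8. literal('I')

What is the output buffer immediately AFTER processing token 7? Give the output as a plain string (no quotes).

Token 1: literal('U'). Output: "U"
Token 2: literal('P'). Output: "UP"
Token 3: literal('R'). Output: "UPR"
Token 4: literal('D'). Output: "UPRD"
Token 5: backref(off=4, len=4). Copied 'UPRD' from pos 0. Output: "UPRDUPRD"
Token 6: backref(off=6, len=2). Copied 'RD' from pos 2. Output: "UPRDUPRDRD"
Token 7: backref(off=6, len=3). Copied 'UPR' from pos 4. Output: "UPRDUPRDRDUPR"

Answer: UPRDUPRDRDUPR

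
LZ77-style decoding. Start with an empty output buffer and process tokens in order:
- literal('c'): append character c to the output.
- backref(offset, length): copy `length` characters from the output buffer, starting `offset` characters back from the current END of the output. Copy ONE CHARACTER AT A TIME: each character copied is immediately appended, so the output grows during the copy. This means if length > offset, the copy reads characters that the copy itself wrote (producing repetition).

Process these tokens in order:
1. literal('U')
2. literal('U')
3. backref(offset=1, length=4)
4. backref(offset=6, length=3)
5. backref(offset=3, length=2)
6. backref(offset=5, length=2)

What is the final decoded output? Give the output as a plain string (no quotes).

Answer: UUUUUUUUUUUUU

Derivation:
Token 1: literal('U'). Output: "U"
Token 2: literal('U'). Output: "UU"
Token 3: backref(off=1, len=4) (overlapping!). Copied 'UUUU' from pos 1. Output: "UUUUUU"
Token 4: backref(off=6, len=3). Copied 'UUU' from pos 0. Output: "UUUUUUUUU"
Token 5: backref(off=3, len=2). Copied 'UU' from pos 6. Output: "UUUUUUUUUUU"
Token 6: backref(off=5, len=2). Copied 'UU' from pos 6. Output: "UUUUUUUUUUUUU"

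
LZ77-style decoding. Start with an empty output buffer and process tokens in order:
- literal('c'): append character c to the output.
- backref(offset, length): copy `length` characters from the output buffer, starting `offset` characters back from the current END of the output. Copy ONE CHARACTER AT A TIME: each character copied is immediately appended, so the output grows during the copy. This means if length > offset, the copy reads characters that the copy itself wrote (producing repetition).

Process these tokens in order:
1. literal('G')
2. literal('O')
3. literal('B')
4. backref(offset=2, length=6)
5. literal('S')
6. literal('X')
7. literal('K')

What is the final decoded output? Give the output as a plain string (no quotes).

Answer: GOBOBOBOBSXK

Derivation:
Token 1: literal('G'). Output: "G"
Token 2: literal('O'). Output: "GO"
Token 3: literal('B'). Output: "GOB"
Token 4: backref(off=2, len=6) (overlapping!). Copied 'OBOBOB' from pos 1. Output: "GOBOBOBOB"
Token 5: literal('S'). Output: "GOBOBOBOBS"
Token 6: literal('X'). Output: "GOBOBOBOBSX"
Token 7: literal('K'). Output: "GOBOBOBOBSXK"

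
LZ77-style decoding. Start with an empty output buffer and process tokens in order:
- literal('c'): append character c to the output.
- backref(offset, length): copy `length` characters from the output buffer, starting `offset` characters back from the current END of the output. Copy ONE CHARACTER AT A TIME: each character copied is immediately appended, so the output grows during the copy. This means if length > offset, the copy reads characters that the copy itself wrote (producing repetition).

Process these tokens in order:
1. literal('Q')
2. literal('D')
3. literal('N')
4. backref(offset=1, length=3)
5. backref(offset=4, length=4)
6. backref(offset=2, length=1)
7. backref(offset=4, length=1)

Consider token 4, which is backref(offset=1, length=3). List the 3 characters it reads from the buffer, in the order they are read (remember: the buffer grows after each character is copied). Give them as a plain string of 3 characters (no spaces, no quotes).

Token 1: literal('Q'). Output: "Q"
Token 2: literal('D'). Output: "QD"
Token 3: literal('N'). Output: "QDN"
Token 4: backref(off=1, len=3). Buffer before: "QDN" (len 3)
  byte 1: read out[2]='N', append. Buffer now: "QDNN"
  byte 2: read out[3]='N', append. Buffer now: "QDNNN"
  byte 3: read out[4]='N', append. Buffer now: "QDNNNN"

Answer: NNN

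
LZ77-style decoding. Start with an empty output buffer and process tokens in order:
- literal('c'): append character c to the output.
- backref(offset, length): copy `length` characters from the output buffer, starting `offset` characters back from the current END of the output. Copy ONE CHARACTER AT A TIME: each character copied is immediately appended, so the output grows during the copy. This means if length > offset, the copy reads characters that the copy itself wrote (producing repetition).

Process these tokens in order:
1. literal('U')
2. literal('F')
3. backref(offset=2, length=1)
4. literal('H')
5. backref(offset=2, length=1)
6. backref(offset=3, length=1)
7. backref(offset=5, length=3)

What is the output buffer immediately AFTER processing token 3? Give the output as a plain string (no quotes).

Token 1: literal('U'). Output: "U"
Token 2: literal('F'). Output: "UF"
Token 3: backref(off=2, len=1). Copied 'U' from pos 0. Output: "UFU"

Answer: UFU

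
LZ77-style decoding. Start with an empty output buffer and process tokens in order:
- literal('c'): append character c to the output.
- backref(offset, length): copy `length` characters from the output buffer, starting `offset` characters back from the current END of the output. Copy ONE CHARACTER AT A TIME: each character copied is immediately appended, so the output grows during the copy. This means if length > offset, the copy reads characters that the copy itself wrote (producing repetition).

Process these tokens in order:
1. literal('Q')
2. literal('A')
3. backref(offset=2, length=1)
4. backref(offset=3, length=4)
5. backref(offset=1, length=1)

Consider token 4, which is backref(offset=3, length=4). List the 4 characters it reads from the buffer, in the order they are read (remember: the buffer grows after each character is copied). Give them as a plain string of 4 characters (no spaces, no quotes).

Token 1: literal('Q'). Output: "Q"
Token 2: literal('A'). Output: "QA"
Token 3: backref(off=2, len=1). Copied 'Q' from pos 0. Output: "QAQ"
Token 4: backref(off=3, len=4). Buffer before: "QAQ" (len 3)
  byte 1: read out[0]='Q', append. Buffer now: "QAQQ"
  byte 2: read out[1]='A', append. Buffer now: "QAQQA"
  byte 3: read out[2]='Q', append. Buffer now: "QAQQAQ"
  byte 4: read out[3]='Q', append. Buffer now: "QAQQAQQ"

Answer: QAQQ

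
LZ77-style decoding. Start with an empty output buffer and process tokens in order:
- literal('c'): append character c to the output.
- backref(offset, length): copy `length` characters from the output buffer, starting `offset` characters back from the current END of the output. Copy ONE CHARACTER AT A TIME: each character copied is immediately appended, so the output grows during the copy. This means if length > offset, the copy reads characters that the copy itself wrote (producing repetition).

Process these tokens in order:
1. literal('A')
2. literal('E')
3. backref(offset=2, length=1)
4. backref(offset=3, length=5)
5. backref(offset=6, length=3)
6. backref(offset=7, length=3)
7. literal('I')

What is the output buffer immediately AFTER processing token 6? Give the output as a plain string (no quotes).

Answer: AEAAEAAEAAEEAA

Derivation:
Token 1: literal('A'). Output: "A"
Token 2: literal('E'). Output: "AE"
Token 3: backref(off=2, len=1). Copied 'A' from pos 0. Output: "AEA"
Token 4: backref(off=3, len=5) (overlapping!). Copied 'AEAAE' from pos 0. Output: "AEAAEAAE"
Token 5: backref(off=6, len=3). Copied 'AAE' from pos 2. Output: "AEAAEAAEAAE"
Token 6: backref(off=7, len=3). Copied 'EAA' from pos 4. Output: "AEAAEAAEAAEEAA"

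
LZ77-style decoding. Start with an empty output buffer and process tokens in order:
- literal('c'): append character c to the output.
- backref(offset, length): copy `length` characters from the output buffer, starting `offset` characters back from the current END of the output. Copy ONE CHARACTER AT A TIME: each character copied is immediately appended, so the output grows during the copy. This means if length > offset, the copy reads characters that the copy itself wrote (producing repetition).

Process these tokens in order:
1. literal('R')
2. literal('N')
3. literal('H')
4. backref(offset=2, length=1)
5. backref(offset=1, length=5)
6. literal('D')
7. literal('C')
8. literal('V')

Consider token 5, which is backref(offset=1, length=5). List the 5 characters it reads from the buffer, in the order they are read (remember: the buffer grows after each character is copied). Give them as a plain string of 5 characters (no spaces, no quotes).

Answer: NNNNN

Derivation:
Token 1: literal('R'). Output: "R"
Token 2: literal('N'). Output: "RN"
Token 3: literal('H'). Output: "RNH"
Token 4: backref(off=2, len=1). Copied 'N' from pos 1. Output: "RNHN"
Token 5: backref(off=1, len=5). Buffer before: "RNHN" (len 4)
  byte 1: read out[3]='N', append. Buffer now: "RNHNN"
  byte 2: read out[4]='N', append. Buffer now: "RNHNNN"
  byte 3: read out[5]='N', append. Buffer now: "RNHNNNN"
  byte 4: read out[6]='N', append. Buffer now: "RNHNNNNN"
  byte 5: read out[7]='N', append. Buffer now: "RNHNNNNNN"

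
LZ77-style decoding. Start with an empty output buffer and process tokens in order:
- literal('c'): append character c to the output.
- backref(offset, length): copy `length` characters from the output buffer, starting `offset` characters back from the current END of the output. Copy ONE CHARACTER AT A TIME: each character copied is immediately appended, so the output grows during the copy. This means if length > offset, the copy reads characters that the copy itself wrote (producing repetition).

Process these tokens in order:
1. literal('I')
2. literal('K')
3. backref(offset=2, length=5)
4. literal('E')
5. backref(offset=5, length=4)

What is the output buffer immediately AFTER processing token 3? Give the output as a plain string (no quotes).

Token 1: literal('I'). Output: "I"
Token 2: literal('K'). Output: "IK"
Token 3: backref(off=2, len=5) (overlapping!). Copied 'IKIKI' from pos 0. Output: "IKIKIKI"

Answer: IKIKIKI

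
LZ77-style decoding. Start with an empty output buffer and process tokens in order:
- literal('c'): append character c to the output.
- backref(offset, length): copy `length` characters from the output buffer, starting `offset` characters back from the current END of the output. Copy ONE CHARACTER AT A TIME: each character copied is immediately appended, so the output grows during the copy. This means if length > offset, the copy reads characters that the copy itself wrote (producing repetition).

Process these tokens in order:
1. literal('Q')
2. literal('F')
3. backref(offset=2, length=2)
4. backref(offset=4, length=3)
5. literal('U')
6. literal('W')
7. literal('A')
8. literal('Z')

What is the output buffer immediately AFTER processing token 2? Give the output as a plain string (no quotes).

Token 1: literal('Q'). Output: "Q"
Token 2: literal('F'). Output: "QF"

Answer: QF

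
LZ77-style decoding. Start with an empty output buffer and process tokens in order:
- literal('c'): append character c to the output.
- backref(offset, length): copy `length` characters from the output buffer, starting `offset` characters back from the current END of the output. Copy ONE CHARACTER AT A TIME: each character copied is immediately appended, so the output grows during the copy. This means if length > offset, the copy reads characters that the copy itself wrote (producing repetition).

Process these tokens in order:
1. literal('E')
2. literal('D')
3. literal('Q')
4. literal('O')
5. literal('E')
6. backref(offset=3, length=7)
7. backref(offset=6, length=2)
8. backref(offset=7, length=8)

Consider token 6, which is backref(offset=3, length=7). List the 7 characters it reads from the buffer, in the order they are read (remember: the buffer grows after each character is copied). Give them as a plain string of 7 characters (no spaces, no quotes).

Answer: QOEQOEQ

Derivation:
Token 1: literal('E'). Output: "E"
Token 2: literal('D'). Output: "ED"
Token 3: literal('Q'). Output: "EDQ"
Token 4: literal('O'). Output: "EDQO"
Token 5: literal('E'). Output: "EDQOE"
Token 6: backref(off=3, len=7). Buffer before: "EDQOE" (len 5)
  byte 1: read out[2]='Q', append. Buffer now: "EDQOEQ"
  byte 2: read out[3]='O', append. Buffer now: "EDQOEQO"
  byte 3: read out[4]='E', append. Buffer now: "EDQOEQOE"
  byte 4: read out[5]='Q', append. Buffer now: "EDQOEQOEQ"
  byte 5: read out[6]='O', append. Buffer now: "EDQOEQOEQO"
  byte 6: read out[7]='E', append. Buffer now: "EDQOEQOEQOE"
  byte 7: read out[8]='Q', append. Buffer now: "EDQOEQOEQOEQ"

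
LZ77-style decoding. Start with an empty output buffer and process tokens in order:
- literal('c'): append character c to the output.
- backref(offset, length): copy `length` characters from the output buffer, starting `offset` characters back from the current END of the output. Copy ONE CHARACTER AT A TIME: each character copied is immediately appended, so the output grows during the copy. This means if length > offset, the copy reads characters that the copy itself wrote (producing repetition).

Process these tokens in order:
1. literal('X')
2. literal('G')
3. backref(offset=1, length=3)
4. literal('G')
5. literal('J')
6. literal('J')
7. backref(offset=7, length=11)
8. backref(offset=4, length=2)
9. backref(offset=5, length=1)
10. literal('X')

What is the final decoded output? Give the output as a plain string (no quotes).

Answer: XGGGGGJJGGGGGJJGGGGGGGX

Derivation:
Token 1: literal('X'). Output: "X"
Token 2: literal('G'). Output: "XG"
Token 3: backref(off=1, len=3) (overlapping!). Copied 'GGG' from pos 1. Output: "XGGGG"
Token 4: literal('G'). Output: "XGGGGG"
Token 5: literal('J'). Output: "XGGGGGJ"
Token 6: literal('J'). Output: "XGGGGGJJ"
Token 7: backref(off=7, len=11) (overlapping!). Copied 'GGGGGJJGGGG' from pos 1. Output: "XGGGGGJJGGGGGJJGGGG"
Token 8: backref(off=4, len=2). Copied 'GG' from pos 15. Output: "XGGGGGJJGGGGGJJGGGGGG"
Token 9: backref(off=5, len=1). Copied 'G' from pos 16. Output: "XGGGGGJJGGGGGJJGGGGGGG"
Token 10: literal('X'). Output: "XGGGGGJJGGGGGJJGGGGGGGX"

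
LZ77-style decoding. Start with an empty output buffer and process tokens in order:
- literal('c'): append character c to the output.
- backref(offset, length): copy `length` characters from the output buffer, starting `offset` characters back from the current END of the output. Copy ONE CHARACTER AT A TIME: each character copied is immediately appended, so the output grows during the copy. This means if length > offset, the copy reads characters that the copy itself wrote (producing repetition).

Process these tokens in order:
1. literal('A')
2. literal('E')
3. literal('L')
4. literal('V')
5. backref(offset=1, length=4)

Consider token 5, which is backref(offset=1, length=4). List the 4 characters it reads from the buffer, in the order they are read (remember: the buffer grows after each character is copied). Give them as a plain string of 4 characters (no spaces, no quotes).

Answer: VVVV

Derivation:
Token 1: literal('A'). Output: "A"
Token 2: literal('E'). Output: "AE"
Token 3: literal('L'). Output: "AEL"
Token 4: literal('V'). Output: "AELV"
Token 5: backref(off=1, len=4). Buffer before: "AELV" (len 4)
  byte 1: read out[3]='V', append. Buffer now: "AELVV"
  byte 2: read out[4]='V', append. Buffer now: "AELVVV"
  byte 3: read out[5]='V', append. Buffer now: "AELVVVV"
  byte 4: read out[6]='V', append. Buffer now: "AELVVVVV"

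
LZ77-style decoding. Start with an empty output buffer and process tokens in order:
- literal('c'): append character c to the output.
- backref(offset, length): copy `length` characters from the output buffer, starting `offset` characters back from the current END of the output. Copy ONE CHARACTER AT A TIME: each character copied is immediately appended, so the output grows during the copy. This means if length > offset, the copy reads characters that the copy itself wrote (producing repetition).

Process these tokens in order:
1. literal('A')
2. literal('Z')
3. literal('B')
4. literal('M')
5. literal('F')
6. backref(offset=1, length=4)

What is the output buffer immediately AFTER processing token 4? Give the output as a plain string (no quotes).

Answer: AZBM

Derivation:
Token 1: literal('A'). Output: "A"
Token 2: literal('Z'). Output: "AZ"
Token 3: literal('B'). Output: "AZB"
Token 4: literal('M'). Output: "AZBM"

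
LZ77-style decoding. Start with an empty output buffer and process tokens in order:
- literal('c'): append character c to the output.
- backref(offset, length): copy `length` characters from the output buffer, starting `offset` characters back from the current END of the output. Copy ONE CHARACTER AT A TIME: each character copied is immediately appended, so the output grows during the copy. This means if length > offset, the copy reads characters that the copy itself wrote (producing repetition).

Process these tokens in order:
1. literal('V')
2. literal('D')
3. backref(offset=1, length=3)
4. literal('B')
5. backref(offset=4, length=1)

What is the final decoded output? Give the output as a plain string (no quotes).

Answer: VDDDDBD

Derivation:
Token 1: literal('V'). Output: "V"
Token 2: literal('D'). Output: "VD"
Token 3: backref(off=1, len=3) (overlapping!). Copied 'DDD' from pos 1. Output: "VDDDD"
Token 4: literal('B'). Output: "VDDDDB"
Token 5: backref(off=4, len=1). Copied 'D' from pos 2. Output: "VDDDDBD"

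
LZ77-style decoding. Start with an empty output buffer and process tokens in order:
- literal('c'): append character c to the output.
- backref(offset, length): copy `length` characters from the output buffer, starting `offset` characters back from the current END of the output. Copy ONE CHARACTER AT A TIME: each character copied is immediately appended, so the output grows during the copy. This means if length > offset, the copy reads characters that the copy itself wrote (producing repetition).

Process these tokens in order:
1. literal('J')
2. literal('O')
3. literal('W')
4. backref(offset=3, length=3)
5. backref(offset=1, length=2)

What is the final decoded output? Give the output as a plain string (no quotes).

Token 1: literal('J'). Output: "J"
Token 2: literal('O'). Output: "JO"
Token 3: literal('W'). Output: "JOW"
Token 4: backref(off=3, len=3). Copied 'JOW' from pos 0. Output: "JOWJOW"
Token 5: backref(off=1, len=2) (overlapping!). Copied 'WW' from pos 5. Output: "JOWJOWWW"

Answer: JOWJOWWW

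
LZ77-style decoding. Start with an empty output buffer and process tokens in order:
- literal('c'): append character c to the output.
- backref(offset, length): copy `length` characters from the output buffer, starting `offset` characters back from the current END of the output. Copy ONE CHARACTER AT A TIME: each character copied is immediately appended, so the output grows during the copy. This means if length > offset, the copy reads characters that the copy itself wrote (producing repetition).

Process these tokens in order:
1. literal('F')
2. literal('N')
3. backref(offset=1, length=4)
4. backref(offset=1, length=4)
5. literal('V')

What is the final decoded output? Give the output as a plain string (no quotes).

Answer: FNNNNNNNNNV

Derivation:
Token 1: literal('F'). Output: "F"
Token 2: literal('N'). Output: "FN"
Token 3: backref(off=1, len=4) (overlapping!). Copied 'NNNN' from pos 1. Output: "FNNNNN"
Token 4: backref(off=1, len=4) (overlapping!). Copied 'NNNN' from pos 5. Output: "FNNNNNNNNN"
Token 5: literal('V'). Output: "FNNNNNNNNNV"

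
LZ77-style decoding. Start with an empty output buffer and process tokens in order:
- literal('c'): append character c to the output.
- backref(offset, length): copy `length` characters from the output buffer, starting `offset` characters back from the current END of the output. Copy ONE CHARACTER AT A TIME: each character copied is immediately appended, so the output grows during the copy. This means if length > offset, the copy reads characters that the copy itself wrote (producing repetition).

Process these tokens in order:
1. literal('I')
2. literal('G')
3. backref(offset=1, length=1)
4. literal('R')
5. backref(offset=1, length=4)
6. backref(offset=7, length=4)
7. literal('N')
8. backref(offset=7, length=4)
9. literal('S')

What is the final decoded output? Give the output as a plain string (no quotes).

Token 1: literal('I'). Output: "I"
Token 2: literal('G'). Output: "IG"
Token 3: backref(off=1, len=1). Copied 'G' from pos 1. Output: "IGG"
Token 4: literal('R'). Output: "IGGR"
Token 5: backref(off=1, len=4) (overlapping!). Copied 'RRRR' from pos 3. Output: "IGGRRRRR"
Token 6: backref(off=7, len=4). Copied 'GGRR' from pos 1. Output: "IGGRRRRRGGRR"
Token 7: literal('N'). Output: "IGGRRRRRGGRRN"
Token 8: backref(off=7, len=4). Copied 'RRGG' from pos 6. Output: "IGGRRRRRGGRRNRRGG"
Token 9: literal('S'). Output: "IGGRRRRRGGRRNRRGGS"

Answer: IGGRRRRRGGRRNRRGGS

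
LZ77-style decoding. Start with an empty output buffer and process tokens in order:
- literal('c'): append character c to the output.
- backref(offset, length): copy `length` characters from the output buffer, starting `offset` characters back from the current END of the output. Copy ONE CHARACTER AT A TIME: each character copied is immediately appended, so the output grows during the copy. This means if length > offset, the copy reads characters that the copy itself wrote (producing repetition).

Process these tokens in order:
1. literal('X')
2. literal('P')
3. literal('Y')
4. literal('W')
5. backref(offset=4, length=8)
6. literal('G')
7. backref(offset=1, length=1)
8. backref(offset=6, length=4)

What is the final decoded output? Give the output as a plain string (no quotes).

Token 1: literal('X'). Output: "X"
Token 2: literal('P'). Output: "XP"
Token 3: literal('Y'). Output: "XPY"
Token 4: literal('W'). Output: "XPYW"
Token 5: backref(off=4, len=8) (overlapping!). Copied 'XPYWXPYW' from pos 0. Output: "XPYWXPYWXPYW"
Token 6: literal('G'). Output: "XPYWXPYWXPYWG"
Token 7: backref(off=1, len=1). Copied 'G' from pos 12. Output: "XPYWXPYWXPYWGG"
Token 8: backref(off=6, len=4). Copied 'XPYW' from pos 8. Output: "XPYWXPYWXPYWGGXPYW"

Answer: XPYWXPYWXPYWGGXPYW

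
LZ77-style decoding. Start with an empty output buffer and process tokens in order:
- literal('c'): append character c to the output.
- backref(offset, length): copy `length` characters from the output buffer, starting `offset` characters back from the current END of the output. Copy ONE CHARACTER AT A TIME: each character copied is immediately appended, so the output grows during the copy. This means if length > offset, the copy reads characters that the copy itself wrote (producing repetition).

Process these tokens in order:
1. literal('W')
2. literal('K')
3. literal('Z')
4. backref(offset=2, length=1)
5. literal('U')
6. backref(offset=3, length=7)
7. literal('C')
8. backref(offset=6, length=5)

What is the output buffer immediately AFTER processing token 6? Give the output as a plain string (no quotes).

Answer: WKZKUZKUZKUZ

Derivation:
Token 1: literal('W'). Output: "W"
Token 2: literal('K'). Output: "WK"
Token 3: literal('Z'). Output: "WKZ"
Token 4: backref(off=2, len=1). Copied 'K' from pos 1. Output: "WKZK"
Token 5: literal('U'). Output: "WKZKU"
Token 6: backref(off=3, len=7) (overlapping!). Copied 'ZKUZKUZ' from pos 2. Output: "WKZKUZKUZKUZ"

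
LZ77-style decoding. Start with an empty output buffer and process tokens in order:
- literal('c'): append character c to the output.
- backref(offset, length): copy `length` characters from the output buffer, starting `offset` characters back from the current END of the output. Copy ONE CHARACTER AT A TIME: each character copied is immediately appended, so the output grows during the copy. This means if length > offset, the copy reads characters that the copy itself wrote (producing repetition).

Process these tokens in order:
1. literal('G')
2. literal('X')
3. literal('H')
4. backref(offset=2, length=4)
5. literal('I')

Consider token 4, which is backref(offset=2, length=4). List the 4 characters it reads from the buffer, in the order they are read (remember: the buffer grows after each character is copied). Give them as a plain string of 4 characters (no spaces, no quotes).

Token 1: literal('G'). Output: "G"
Token 2: literal('X'). Output: "GX"
Token 3: literal('H'). Output: "GXH"
Token 4: backref(off=2, len=4). Buffer before: "GXH" (len 3)
  byte 1: read out[1]='X', append. Buffer now: "GXHX"
  byte 2: read out[2]='H', append. Buffer now: "GXHXH"
  byte 3: read out[3]='X', append. Buffer now: "GXHXHX"
  byte 4: read out[4]='H', append. Buffer now: "GXHXHXH"

Answer: XHXH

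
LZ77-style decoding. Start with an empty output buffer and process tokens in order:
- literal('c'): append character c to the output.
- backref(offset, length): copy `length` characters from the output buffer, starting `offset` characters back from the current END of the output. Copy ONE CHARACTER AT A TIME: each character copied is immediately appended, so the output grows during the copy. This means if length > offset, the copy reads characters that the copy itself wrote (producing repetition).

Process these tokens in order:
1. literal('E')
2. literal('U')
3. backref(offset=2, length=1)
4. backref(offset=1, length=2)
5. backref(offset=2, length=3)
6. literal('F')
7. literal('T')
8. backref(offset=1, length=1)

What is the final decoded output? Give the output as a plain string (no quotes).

Token 1: literal('E'). Output: "E"
Token 2: literal('U'). Output: "EU"
Token 3: backref(off=2, len=1). Copied 'E' from pos 0. Output: "EUE"
Token 4: backref(off=1, len=2) (overlapping!). Copied 'EE' from pos 2. Output: "EUEEE"
Token 5: backref(off=2, len=3) (overlapping!). Copied 'EEE' from pos 3. Output: "EUEEEEEE"
Token 6: literal('F'). Output: "EUEEEEEEF"
Token 7: literal('T'). Output: "EUEEEEEEFT"
Token 8: backref(off=1, len=1). Copied 'T' from pos 9. Output: "EUEEEEEEFTT"

Answer: EUEEEEEEFTT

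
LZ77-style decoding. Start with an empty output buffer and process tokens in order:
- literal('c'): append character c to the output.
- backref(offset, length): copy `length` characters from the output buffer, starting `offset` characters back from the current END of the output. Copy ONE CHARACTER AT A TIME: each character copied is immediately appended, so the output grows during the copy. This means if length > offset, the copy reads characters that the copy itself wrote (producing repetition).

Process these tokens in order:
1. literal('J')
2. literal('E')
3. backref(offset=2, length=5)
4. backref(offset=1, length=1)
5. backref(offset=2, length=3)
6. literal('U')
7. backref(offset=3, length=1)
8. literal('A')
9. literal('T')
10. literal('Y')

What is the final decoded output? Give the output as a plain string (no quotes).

Token 1: literal('J'). Output: "J"
Token 2: literal('E'). Output: "JE"
Token 3: backref(off=2, len=5) (overlapping!). Copied 'JEJEJ' from pos 0. Output: "JEJEJEJ"
Token 4: backref(off=1, len=1). Copied 'J' from pos 6. Output: "JEJEJEJJ"
Token 5: backref(off=2, len=3) (overlapping!). Copied 'JJJ' from pos 6. Output: "JEJEJEJJJJJ"
Token 6: literal('U'). Output: "JEJEJEJJJJJU"
Token 7: backref(off=3, len=1). Copied 'J' from pos 9. Output: "JEJEJEJJJJJUJ"
Token 8: literal('A'). Output: "JEJEJEJJJJJUJA"
Token 9: literal('T'). Output: "JEJEJEJJJJJUJAT"
Token 10: literal('Y'). Output: "JEJEJEJJJJJUJATY"

Answer: JEJEJEJJJJJUJATY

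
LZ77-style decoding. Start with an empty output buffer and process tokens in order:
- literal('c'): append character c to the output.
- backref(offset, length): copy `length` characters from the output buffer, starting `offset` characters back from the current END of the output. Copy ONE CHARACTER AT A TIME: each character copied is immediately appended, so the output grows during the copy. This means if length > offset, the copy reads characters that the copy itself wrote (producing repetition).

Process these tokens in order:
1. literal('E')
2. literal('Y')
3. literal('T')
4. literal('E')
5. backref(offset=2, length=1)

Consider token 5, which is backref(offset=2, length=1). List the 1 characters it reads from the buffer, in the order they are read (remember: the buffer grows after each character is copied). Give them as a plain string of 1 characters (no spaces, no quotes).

Answer: T

Derivation:
Token 1: literal('E'). Output: "E"
Token 2: literal('Y'). Output: "EY"
Token 3: literal('T'). Output: "EYT"
Token 4: literal('E'). Output: "EYTE"
Token 5: backref(off=2, len=1). Buffer before: "EYTE" (len 4)
  byte 1: read out[2]='T', append. Buffer now: "EYTET"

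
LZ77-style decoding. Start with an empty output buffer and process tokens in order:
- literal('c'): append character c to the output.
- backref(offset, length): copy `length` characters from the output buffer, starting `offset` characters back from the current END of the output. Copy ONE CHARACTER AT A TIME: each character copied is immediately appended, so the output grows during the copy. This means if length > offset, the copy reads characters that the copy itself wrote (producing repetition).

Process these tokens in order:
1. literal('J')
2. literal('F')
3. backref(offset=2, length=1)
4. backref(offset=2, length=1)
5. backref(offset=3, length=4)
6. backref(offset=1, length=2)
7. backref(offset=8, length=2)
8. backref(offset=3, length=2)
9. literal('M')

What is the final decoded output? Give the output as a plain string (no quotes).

Answer: JFJFFJFFFFJFFJM

Derivation:
Token 1: literal('J'). Output: "J"
Token 2: literal('F'). Output: "JF"
Token 3: backref(off=2, len=1). Copied 'J' from pos 0. Output: "JFJ"
Token 4: backref(off=2, len=1). Copied 'F' from pos 1. Output: "JFJF"
Token 5: backref(off=3, len=4) (overlapping!). Copied 'FJFF' from pos 1. Output: "JFJFFJFF"
Token 6: backref(off=1, len=2) (overlapping!). Copied 'FF' from pos 7. Output: "JFJFFJFFFF"
Token 7: backref(off=8, len=2). Copied 'JF' from pos 2. Output: "JFJFFJFFFFJF"
Token 8: backref(off=3, len=2). Copied 'FJ' from pos 9. Output: "JFJFFJFFFFJFFJ"
Token 9: literal('M'). Output: "JFJFFJFFFFJFFJM"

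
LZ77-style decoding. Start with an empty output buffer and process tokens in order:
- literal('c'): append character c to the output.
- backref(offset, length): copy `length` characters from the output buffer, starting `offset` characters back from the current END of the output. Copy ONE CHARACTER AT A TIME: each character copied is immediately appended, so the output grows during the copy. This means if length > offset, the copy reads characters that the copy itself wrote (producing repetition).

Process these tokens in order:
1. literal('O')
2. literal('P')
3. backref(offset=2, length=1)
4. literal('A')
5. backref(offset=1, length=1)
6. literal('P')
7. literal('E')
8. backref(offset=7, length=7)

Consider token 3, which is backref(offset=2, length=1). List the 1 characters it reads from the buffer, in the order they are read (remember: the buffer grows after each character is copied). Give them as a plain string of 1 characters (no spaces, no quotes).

Answer: O

Derivation:
Token 1: literal('O'). Output: "O"
Token 2: literal('P'). Output: "OP"
Token 3: backref(off=2, len=1). Buffer before: "OP" (len 2)
  byte 1: read out[0]='O', append. Buffer now: "OPO"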